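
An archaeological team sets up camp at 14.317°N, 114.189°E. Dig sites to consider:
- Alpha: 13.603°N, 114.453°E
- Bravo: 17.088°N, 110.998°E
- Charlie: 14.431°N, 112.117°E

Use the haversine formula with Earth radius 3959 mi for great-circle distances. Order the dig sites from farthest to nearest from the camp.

Distances from the camp:
Bravo 17.088°N, 110.998°E: 285.8 mi
Charlie 14.431°N, 112.117°E: 138.9 mi
Alpha 13.603°N, 114.453°E: 52.4 mi

Bravo, Charlie, Alpha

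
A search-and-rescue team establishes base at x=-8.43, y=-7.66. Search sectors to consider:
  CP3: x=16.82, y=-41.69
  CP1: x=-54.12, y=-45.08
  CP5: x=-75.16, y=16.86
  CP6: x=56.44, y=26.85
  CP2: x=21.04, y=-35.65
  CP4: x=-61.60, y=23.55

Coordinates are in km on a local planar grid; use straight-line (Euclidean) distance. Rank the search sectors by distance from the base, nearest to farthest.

Computing each straight-line distance from x=-8.43, y=-7.66:
CP2 x=21.04, y=-35.65: 40.6 km
CP3 x=16.82, y=-41.69: 42.4 km
CP1 x=-54.12, y=-45.08: 59.1 km
CP4 x=-61.60, y=23.55: 61.7 km
CP5 x=-75.16, y=16.86: 71.1 km
CP6 x=56.44, y=26.85: 73.5 km

CP2, CP3, CP1, CP4, CP5, CP6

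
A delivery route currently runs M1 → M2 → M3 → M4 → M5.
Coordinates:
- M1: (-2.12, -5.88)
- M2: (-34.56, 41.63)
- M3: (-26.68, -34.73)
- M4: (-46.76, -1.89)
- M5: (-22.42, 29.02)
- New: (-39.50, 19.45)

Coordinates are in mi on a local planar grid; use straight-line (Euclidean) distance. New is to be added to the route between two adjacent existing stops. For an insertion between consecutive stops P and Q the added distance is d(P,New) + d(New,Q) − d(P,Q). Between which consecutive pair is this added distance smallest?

Added distance for inserting New between each consecutive pair:
M1–M2: 10.3 mi
M2–M3: 1.6 mi
M3–M4: 39.7 mi
M4–M5: 2.8 mi
Smallest added distance is 1.6 mi, inserting between M2 and M3.

between M2 and M3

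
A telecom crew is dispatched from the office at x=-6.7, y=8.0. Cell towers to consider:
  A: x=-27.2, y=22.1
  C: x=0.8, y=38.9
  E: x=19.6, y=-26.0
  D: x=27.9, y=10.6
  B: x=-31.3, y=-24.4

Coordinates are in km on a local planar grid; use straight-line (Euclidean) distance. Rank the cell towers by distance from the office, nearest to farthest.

Distance from the office at x=-6.7, y=8.0 to each:
A x=-27.2, y=22.1: 24.9 km
C x=0.8, y=38.9: 31.8 km
D x=27.9, y=10.6: 34.7 km
B x=-31.3, y=-24.4: 40.7 km
E x=19.6, y=-26.0: 43.0 km

A, C, D, B, E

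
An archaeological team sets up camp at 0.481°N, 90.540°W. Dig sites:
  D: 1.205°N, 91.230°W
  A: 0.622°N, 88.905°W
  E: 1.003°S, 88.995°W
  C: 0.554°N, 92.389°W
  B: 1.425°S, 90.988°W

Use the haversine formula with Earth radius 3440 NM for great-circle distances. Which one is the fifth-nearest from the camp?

E

Distances from the camp (0.481°N, 90.540°W):
D: 60.0 NM
A: 98.5 NM
C: 111.1 NM
B: 117.6 NM
E: 128.6 NM
The fifth-nearest is E at 128.6 NM.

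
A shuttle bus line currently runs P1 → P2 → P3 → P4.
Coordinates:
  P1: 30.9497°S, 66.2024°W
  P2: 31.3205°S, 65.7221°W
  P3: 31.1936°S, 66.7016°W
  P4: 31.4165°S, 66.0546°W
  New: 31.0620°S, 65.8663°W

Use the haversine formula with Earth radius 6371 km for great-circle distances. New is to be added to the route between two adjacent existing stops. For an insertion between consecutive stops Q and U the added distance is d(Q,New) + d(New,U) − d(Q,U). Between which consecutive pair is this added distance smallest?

Added distance for inserting New between each consecutive pair:
P1–P2: 4.7 km
P2–P3: 18.5 km
P3–P4: 57.9 km
Smallest added distance is 4.7 km, inserting between P1 and P2.

between P1 and P2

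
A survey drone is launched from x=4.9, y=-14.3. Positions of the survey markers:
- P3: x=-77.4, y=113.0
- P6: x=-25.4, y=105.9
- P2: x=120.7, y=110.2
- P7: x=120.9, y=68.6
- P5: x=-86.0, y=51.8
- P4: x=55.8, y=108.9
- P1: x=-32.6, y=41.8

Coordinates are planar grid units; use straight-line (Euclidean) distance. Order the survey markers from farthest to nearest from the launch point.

Distances from the launch point:
P2 x=120.7, y=110.2: 170.0
P3 x=-77.4, y=113.0: 151.6
P7 x=120.9, y=68.6: 142.6
P4 x=55.8, y=108.9: 133.3
P6 x=-25.4, y=105.9: 124.0
P5 x=-86.0, y=51.8: 112.4
P1 x=-32.6, y=41.8: 67.5

P2, P3, P7, P4, P6, P5, P1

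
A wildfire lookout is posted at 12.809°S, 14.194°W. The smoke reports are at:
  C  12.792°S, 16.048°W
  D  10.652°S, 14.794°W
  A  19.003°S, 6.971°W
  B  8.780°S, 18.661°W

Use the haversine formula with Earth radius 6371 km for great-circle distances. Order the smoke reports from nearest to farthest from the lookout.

Computing each great-circle distance from 12.809°S, 14.194°W:
C 12.792°S, 16.048°W: 201.0 km
D 10.652°S, 14.794°W: 248.6 km
B 8.780°S, 18.661°W: 662.3 km
A 19.003°S, 6.971°W: 1034.5 km

C, D, B, A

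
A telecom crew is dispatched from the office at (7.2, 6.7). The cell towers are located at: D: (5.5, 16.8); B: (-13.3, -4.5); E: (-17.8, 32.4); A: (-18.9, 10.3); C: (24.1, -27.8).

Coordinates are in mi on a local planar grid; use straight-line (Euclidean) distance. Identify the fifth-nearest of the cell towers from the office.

C

Distance to each, sorted:
D: 10.2 mi
B: 23.4 mi
A: 26.3 mi
E: 35.9 mi
C: 38.4 mi
The fifth-nearest is C at 38.4 mi.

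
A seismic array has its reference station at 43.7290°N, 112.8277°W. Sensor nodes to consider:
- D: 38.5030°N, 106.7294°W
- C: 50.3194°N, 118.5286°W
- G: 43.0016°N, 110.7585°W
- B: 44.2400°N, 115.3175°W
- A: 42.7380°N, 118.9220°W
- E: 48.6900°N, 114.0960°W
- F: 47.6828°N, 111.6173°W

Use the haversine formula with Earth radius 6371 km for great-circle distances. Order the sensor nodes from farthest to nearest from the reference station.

C, D, E, A, F, B, G

Distance from the reference station at 43.7290°N, 112.8277°W to each:
C 50.3194°N, 118.5286°W: 850.2 km
D 38.5030°N, 106.7294°W: 773.3 km
E 48.6900°N, 114.0960°W: 560.2 km
A 42.7380°N, 118.9220°W: 505.7 km
F 47.6828°N, 111.6173°W: 449.6 km
B 44.2400°N, 115.3175°W: 207.1 km
G 43.0016°N, 110.7585°W: 185.8 km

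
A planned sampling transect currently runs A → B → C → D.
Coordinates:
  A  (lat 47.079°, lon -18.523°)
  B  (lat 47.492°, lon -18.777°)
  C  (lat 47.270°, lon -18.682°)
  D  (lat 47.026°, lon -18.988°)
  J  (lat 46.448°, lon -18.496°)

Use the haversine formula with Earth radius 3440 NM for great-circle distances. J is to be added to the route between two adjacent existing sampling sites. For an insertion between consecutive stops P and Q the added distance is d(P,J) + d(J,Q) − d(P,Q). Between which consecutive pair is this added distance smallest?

Added distance for inserting J between each consecutive pair:
A–B: 74.8 NM
B–C: 99.8 NM
C–D: 70.9 NM
Smallest added distance is 70.9 NM, inserting between C and D.

between C and D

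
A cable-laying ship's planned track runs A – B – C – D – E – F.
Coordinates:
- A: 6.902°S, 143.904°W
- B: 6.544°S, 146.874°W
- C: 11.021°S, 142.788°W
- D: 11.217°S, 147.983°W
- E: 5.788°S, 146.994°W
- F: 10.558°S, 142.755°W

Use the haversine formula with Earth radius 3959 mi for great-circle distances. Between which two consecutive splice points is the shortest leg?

Leg distances:
A→B: 205.3 mi
B→C: 416.5 mi
C→D: 352.5 mi
D→E: 381.2 mi
E→F: 438.9 mi
The shortest leg is A–B at 205.3 mi.

A–B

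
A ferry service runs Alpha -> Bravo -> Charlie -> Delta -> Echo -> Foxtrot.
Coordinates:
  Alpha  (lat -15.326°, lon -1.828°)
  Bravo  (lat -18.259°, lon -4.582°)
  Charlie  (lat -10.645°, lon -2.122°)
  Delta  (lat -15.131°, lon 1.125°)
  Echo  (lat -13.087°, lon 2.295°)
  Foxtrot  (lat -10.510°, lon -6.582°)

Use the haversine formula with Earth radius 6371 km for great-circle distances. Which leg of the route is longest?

Echo–Foxtrot

Leg distances:
Alpha→Bravo: 438.5 km
Bravo→Charlie: 887.0 km
Charlie→Delta: 610.4 km
Delta→Echo: 260.0 km
Echo→Foxtrot: 1007.7 km
The longest leg is Echo–Foxtrot at 1007.7 km.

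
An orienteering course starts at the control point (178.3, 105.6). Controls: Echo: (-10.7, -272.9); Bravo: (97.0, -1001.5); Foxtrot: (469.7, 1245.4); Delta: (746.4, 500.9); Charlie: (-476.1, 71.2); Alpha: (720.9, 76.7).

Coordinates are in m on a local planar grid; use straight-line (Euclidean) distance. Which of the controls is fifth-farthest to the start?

Distances from the start ((178.3, 105.6)):
Foxtrot: 1176.5 m
Bravo: 1110.1 m
Delta: 692.1 m
Charlie: 655.3 m
Alpha: 543.4 m
Echo: 423.1 m
The fifth-farthest is Alpha at 543.4 m.

Alpha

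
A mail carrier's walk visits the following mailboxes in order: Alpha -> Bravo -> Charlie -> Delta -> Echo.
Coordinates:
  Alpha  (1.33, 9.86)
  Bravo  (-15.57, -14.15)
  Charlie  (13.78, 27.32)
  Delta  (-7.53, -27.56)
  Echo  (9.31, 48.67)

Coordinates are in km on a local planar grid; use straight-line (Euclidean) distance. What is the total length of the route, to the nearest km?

Leg distances:
Alpha→Bravo: 29.4 km  (cumulative 29.4 km)
Bravo→Charlie: 50.8 km  (cumulative 80.2 km)
Charlie→Delta: 58.9 km  (cumulative 139.0 km)
Delta→Echo: 78.1 km  (cumulative 217.1 km)
Total route length ≈ 217 km.

217 km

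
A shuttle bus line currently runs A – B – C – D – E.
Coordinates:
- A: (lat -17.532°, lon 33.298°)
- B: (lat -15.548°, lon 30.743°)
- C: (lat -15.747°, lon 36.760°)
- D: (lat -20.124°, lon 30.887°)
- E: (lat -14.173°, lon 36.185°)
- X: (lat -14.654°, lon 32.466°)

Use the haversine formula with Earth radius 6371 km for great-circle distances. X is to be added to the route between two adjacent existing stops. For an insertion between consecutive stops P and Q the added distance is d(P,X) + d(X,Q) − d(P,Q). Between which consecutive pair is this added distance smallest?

between B and C

Added distance for inserting X between each consecutive pair:
A–B: 191.6 km
B–C: 41.9 km
C–D: 318.3 km
D–E: 166.4 km
Smallest added distance is 41.9 km, inserting between B and C.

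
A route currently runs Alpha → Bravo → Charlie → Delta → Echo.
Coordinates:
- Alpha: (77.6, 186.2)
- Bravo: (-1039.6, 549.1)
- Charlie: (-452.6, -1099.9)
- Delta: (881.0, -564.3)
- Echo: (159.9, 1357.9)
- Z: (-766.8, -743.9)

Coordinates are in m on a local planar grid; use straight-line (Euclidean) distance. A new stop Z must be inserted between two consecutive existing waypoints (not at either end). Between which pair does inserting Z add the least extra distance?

Added distance for inserting Z between each consecutive pair:
Alpha–Bravo: 1403.0 m
Bravo–Charlie: 45.9 m
Charlie–Delta: 695.2 m
Delta–Echo: 1901.6 m
Smallest added distance is 45.9 m, inserting between Bravo and Charlie.

between Bravo and Charlie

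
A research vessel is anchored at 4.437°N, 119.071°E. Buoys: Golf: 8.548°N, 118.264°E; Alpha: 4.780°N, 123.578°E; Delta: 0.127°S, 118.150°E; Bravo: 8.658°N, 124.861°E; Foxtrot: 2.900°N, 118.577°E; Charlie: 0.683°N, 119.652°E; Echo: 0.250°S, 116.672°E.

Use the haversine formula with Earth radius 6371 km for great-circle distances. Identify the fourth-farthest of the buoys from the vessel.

Alpha

Distance to each, sorted:
Bravo: 793.2 km
Echo: 585.4 km
Delta: 517.7 km
Alpha: 501.0 km
Golf: 465.7 km
Charlie: 422.4 km
Foxtrot: 179.5 km
The fourth-farthest is Alpha at 501.0 km.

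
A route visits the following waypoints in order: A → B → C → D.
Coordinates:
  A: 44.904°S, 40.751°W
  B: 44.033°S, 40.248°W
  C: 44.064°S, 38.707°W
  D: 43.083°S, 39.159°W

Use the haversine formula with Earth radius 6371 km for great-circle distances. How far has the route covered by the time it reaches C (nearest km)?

Leg distances:
A→B: 104.8 km  (cumulative 104.8 km)
B→C: 123.2 km  (cumulative 228.0 km)
Cumulative distance at C ≈ 228 km.

228 km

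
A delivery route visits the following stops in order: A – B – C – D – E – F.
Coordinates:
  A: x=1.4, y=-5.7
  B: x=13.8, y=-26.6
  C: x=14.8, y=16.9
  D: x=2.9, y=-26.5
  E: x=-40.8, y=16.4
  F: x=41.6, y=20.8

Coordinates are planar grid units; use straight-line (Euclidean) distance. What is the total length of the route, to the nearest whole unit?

Leg distances:
A→B: 24.3  (cumulative 24.3)
B→C: 43.5  (cumulative 67.8)
C→D: 45.0  (cumulative 112.8)
D→E: 61.2  (cumulative 174.1)
E→F: 82.5  (cumulative 256.6)
Total route length ≈ 257.

257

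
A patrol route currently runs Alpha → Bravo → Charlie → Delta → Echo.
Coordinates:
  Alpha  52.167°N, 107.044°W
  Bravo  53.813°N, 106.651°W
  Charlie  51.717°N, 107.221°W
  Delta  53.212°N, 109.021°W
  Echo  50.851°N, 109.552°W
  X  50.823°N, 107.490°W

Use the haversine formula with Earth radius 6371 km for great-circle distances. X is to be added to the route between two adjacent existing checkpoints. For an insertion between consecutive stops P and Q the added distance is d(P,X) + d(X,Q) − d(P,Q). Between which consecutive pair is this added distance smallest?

between Delta and Echo

Added distance for inserting X between each consecutive pair:
Alpha–Bravo: 305.0 km
Bravo–Charlie: 202.3 km
Charlie–Delta: 180.5 km
Delta–Echo: 165.3 km
Smallest added distance is 165.3 km, inserting between Delta and Echo.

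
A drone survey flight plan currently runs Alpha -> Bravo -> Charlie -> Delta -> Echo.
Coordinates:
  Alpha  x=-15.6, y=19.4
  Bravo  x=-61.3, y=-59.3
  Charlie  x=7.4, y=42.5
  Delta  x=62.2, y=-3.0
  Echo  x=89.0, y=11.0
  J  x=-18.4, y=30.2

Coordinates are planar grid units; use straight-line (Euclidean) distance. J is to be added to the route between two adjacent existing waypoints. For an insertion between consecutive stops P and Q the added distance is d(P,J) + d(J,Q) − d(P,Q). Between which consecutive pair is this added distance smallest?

Added distance for inserting J between each consecutive pair:
Alpha–Bravo: 19.4
Bravo–Charlie: 5.0
Charlie–Delta: 44.5
Delta–Echo: 166.0
Smallest added distance is 5.0, inserting between Bravo and Charlie.

between Bravo and Charlie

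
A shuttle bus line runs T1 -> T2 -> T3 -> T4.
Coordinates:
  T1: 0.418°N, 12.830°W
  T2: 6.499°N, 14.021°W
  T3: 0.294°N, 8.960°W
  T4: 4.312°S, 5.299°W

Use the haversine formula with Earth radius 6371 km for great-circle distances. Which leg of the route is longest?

T2–T3

Leg distances:
T1→T2: 689.0 km
T2→T3: 889.6 km
T3→T4: 654.0 km
The longest leg is T2–T3 at 889.6 km.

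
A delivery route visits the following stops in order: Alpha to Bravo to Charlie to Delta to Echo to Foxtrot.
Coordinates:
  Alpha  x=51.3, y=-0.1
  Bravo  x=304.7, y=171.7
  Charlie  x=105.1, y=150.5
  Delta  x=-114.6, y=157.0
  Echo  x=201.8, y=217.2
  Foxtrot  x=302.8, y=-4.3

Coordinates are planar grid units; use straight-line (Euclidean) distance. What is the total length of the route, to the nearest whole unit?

Leg distances:
Alpha→Bravo: 306.1  (cumulative 306.1)
Bravo→Charlie: 200.7  (cumulative 506.9)
Charlie→Delta: 219.8  (cumulative 726.7)
Delta→Echo: 322.1  (cumulative 1048.7)
Echo→Foxtrot: 243.4  (cumulative 1292.2)
Total route length ≈ 1292.

1292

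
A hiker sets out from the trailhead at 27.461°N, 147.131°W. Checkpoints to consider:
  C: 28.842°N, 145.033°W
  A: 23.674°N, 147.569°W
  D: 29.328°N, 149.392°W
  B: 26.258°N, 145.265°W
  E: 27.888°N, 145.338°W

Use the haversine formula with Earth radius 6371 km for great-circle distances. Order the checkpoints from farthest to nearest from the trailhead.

A, D, C, B, E

Distance from the trailhead at 27.461°N, 147.131°W to each:
A 23.674°N, 147.569°W: 423.4 km
D 29.328°N, 149.392°W: 303.3 km
C 28.842°N, 145.033°W: 256.7 km
B 26.258°N, 145.265°W: 228.4 km
E 27.888°N, 145.338°W: 182.8 km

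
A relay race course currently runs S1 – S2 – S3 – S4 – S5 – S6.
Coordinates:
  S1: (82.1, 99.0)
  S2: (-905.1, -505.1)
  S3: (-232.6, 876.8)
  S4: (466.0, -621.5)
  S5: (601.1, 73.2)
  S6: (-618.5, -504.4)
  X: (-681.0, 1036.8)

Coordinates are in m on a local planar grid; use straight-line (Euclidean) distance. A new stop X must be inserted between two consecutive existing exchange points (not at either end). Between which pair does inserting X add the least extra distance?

Added distance for inserting X between each consecutive pair:
S1–S2: 1609.8 m
S2–S3: 497.3 m
S3–S4: 839.3 m
S4–S5: 2912.5 m
S5–S6: 1796.8 m
Smallest added distance is 497.3 m, inserting between S2 and S3.

between S2 and S3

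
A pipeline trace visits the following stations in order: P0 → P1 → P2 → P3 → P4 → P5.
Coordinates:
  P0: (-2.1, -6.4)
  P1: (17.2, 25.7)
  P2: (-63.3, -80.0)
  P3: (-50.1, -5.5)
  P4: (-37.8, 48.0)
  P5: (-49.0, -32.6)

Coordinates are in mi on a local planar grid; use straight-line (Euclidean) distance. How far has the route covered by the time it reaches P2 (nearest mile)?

170 mi

Leg distances:
P0→P1: 37.5 mi  (cumulative 37.5 mi)
P1→P2: 132.9 mi  (cumulative 170.3 mi)
Cumulative distance at P2 ≈ 170 mi.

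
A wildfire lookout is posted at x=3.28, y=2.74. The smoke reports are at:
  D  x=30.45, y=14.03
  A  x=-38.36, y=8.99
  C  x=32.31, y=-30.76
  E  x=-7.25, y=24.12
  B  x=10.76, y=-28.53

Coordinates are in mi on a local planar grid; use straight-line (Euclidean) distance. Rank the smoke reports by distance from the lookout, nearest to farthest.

Computing each straight-line distance from x=3.28, y=2.74:
E x=-7.25, y=24.12: 23.8 mi
D x=30.45, y=14.03: 29.4 mi
B x=10.76, y=-28.53: 32.2 mi
A x=-38.36, y=8.99: 42.1 mi
C x=32.31, y=-30.76: 44.3 mi

E, D, B, A, C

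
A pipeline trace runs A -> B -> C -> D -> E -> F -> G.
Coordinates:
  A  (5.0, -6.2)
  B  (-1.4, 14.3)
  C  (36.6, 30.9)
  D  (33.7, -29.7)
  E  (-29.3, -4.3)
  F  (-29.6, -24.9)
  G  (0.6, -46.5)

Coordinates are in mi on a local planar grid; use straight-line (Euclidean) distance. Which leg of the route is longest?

Leg distances:
A→B: 21.5 mi
B→C: 41.5 mi
C→D: 60.7 mi
D→E: 67.9 mi
E→F: 20.6 mi
F→G: 37.1 mi
The longest leg is D–E at 67.9 mi.

D–E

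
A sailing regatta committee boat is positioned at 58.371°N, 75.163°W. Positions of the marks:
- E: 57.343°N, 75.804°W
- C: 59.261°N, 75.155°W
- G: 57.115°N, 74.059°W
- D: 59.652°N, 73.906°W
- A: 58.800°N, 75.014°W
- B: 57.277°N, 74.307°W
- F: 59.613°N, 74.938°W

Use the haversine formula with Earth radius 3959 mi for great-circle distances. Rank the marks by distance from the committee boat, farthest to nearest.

Distances from the committee boat:
D 59.652°N, 73.906°W: 99.2 mi
G 57.115°N, 74.059°W: 95.9 mi
F 59.613°N, 74.938°W: 86.2 mi
B 57.277°N, 74.307°W: 81.9 mi
E 57.343°N, 75.804°W: 74.8 mi
C 59.261°N, 75.155°W: 61.5 mi
A 58.800°N, 75.014°W: 30.1 mi

D, G, F, B, E, C, A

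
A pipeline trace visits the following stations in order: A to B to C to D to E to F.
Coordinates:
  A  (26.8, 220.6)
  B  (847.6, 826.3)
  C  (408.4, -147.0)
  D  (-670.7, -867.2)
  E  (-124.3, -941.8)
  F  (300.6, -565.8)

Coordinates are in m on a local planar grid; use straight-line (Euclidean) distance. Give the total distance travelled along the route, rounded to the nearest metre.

Leg distances:
A→B: 1020.1 m  (cumulative 1020.1 m)
B→C: 1067.8 m  (cumulative 2087.9 m)
C→D: 1297.4 m  (cumulative 3385.3 m)
D→E: 551.5 m  (cumulative 3936.7 m)
E→F: 567.4 m  (cumulative 4504.1 m)
Total route length ≈ 4504 m.

4504 m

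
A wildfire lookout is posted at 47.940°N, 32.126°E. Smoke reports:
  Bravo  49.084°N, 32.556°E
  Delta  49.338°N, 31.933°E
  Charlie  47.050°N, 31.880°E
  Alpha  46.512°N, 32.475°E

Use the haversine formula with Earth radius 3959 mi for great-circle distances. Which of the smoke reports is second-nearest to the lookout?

Bravo

Distance to each, sorted:
Charlie: 62.6 mi
Bravo: 81.5 mi
Delta: 97.0 mi
Alpha: 100.0 mi
The second-nearest is Bravo at 81.5 mi.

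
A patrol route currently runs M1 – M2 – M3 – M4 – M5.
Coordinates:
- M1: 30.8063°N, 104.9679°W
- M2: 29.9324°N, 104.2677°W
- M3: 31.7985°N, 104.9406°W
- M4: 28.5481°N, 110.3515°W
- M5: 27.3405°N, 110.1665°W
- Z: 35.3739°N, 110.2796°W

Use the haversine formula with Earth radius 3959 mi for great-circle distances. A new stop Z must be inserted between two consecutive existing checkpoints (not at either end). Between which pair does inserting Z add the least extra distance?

Added distance for inserting Z between each consecutive pair:
M1–M2: 880.4 mi
M2–M3: 772.5 mi
M3–M4: 472.4 mi
M4–M5: 942.6 mi
Smallest added distance is 472.4 mi, inserting between M3 and M4.

between M3 and M4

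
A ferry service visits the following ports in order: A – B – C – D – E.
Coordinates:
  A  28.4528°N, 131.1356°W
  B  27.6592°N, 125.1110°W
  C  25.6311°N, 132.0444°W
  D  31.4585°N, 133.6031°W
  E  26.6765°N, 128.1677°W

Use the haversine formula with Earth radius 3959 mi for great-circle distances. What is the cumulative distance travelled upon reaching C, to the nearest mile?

Leg distances:
A→B: 371.4 mi  (cumulative 371.4 mi)
B→C: 450.5 mi  (cumulative 821.9 mi)
Cumulative distance at C ≈ 822 mi.

822 mi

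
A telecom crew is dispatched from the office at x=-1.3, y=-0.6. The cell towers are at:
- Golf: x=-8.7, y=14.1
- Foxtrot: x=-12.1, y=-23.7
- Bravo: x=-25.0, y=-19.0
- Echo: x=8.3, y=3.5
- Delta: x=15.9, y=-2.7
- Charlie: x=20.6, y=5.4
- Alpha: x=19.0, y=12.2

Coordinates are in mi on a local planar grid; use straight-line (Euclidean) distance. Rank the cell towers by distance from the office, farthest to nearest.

Distances from the office:
Bravo x=-25.0, y=-19.0: 30.0 mi
Foxtrot x=-12.1, y=-23.7: 25.5 mi
Alpha x=19.0, y=12.2: 24.0 mi
Charlie x=20.6, y=5.4: 22.7 mi
Delta x=15.9, y=-2.7: 17.3 mi
Golf x=-8.7, y=14.1: 16.5 mi
Echo x=8.3, y=3.5: 10.4 mi

Bravo, Foxtrot, Alpha, Charlie, Delta, Golf, Echo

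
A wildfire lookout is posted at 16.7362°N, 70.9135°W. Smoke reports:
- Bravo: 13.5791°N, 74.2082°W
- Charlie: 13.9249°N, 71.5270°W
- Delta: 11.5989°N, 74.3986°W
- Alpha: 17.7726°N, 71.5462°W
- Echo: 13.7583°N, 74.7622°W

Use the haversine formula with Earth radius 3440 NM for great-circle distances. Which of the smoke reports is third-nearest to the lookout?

Distance to each, sorted:
Alpha: 72.0 NM
Charlie: 172.5 NM
Bravo: 269.0 NM
Echo: 285.8 NM
Delta: 369.1 NM
The third-nearest is Bravo at 269.0 NM.

Bravo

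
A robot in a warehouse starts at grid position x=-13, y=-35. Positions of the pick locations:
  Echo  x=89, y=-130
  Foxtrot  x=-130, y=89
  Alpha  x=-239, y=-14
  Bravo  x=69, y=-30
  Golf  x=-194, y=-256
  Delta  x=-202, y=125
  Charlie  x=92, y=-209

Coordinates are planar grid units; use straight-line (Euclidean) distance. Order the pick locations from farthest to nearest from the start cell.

Computing each straight-line distance from x=-13, y=-35:
Golf x=-194, y=-256: 285.7
Delta x=-202, y=125: 247.6
Alpha x=-239, y=-14: 227.0
Charlie x=92, y=-209: 203.2
Foxtrot x=-130, y=89: 170.5
Echo x=89, y=-130: 139.4
Bravo x=69, y=-30: 82.2

Golf, Delta, Alpha, Charlie, Foxtrot, Echo, Bravo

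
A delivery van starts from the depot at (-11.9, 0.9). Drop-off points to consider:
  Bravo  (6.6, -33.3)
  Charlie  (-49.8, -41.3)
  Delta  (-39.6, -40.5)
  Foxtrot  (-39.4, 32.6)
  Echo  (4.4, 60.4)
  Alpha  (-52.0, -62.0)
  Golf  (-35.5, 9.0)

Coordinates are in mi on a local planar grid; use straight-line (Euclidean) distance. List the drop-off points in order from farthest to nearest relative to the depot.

Computing each straight-line distance from (-11.9, 0.9):
Alpha (-52.0, -62.0): 74.6 mi
Echo (4.4, 60.4): 61.7 mi
Charlie (-49.8, -41.3): 56.7 mi
Delta (-39.6, -40.5): 49.8 mi
Foxtrot (-39.4, 32.6): 42.0 mi
Bravo (6.6, -33.3): 38.9 mi
Golf (-35.5, 9.0): 25.0 mi

Alpha, Echo, Charlie, Delta, Foxtrot, Bravo, Golf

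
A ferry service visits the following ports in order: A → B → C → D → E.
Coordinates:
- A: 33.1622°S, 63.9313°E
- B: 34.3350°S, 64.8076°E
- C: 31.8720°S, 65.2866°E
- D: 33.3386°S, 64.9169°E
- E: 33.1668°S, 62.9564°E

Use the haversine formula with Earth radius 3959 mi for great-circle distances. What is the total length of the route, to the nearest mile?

Leg distances:
A→B: 95.4 mi  (cumulative 95.4 mi)
B→C: 172.4 mi  (cumulative 267.8 mi)
C→D: 103.6 mi  (cumulative 371.4 mi)
D→E: 113.9 mi  (cumulative 485.3 mi)
Total route length ≈ 485 mi.

485 mi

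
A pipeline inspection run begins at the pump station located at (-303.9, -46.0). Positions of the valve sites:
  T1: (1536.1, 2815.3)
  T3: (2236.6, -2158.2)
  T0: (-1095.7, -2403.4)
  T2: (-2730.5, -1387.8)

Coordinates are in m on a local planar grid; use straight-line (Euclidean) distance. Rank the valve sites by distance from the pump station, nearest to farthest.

Computing each straight-line distance from (-303.9, -46.0):
T0 (-1095.7, -2403.4): 2486.8 m
T2 (-2730.5, -1387.8): 2772.9 m
T3 (2236.6, -2158.2): 3303.9 m
T1 (1536.1, 2815.3): 3401.9 m

T0, T2, T3, T1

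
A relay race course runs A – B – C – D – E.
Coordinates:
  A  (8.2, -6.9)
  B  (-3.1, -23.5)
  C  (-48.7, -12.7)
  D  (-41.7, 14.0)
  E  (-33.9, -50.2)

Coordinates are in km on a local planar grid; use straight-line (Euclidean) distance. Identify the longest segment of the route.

Leg distances:
A→B: 20.1 km
B→C: 46.9 km
C→D: 27.6 km
D→E: 64.7 km
The longest leg is D–E at 64.7 km.

D–E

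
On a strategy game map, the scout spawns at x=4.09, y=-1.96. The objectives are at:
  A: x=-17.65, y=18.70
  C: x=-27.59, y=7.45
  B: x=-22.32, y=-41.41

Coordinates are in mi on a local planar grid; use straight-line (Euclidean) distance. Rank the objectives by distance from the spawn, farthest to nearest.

Computing each straight-line distance from x=4.09, y=-1.96:
B x=-22.32, y=-41.41: 47.5 mi
C x=-27.59, y=7.45: 33.0 mi
A x=-17.65, y=18.70: 30.0 mi

B, C, A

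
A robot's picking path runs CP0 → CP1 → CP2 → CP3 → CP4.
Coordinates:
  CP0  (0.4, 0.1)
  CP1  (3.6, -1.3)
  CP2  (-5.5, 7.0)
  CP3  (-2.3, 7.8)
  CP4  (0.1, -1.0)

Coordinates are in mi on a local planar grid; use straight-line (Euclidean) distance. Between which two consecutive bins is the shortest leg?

CP2–CP3

Leg distances:
CP0→CP1: 3.5 mi
CP1→CP2: 12.3 mi
CP2→CP3: 3.3 mi
CP3→CP4: 9.1 mi
The shortest leg is CP2–CP3 at 3.3 mi.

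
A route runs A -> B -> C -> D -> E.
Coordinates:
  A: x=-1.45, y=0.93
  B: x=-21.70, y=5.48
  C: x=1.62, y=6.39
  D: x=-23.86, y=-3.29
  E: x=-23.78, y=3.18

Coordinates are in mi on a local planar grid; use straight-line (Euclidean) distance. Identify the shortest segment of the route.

Leg distances:
A→B: 20.8 mi
B→C: 23.3 mi
C→D: 27.3 mi
D→E: 6.5 mi
The shortest leg is D–E at 6.5 mi.

D–E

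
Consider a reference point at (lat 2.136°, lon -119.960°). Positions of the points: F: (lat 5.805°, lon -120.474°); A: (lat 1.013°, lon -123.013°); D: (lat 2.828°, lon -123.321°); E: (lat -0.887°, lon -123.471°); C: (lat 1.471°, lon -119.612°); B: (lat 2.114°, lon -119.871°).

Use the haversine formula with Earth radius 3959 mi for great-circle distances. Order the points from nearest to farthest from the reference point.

Distances from the reference point:
B (lat 2.114°, lon -119.871°): 6.3 mi
C (lat 1.471°, lon -119.612°): 51.9 mi
A (lat 1.013°, lon -123.013°): 224.7 mi
D (lat 2.828°, lon -123.321°): 236.9 mi
F (lat 5.805°, lon -120.474°): 256.0 mi
E (lat -0.887°, lon -123.471°): 320.1 mi

B, C, A, D, F, E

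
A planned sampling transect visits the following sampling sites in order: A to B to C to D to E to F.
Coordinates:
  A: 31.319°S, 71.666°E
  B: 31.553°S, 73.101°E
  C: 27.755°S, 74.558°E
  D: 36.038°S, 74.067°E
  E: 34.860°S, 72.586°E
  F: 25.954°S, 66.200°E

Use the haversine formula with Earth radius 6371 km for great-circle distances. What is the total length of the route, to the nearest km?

2857 km

Leg distances:
A→B: 138.6 km  (cumulative 138.6 km)
B→C: 445.2 km  (cumulative 583.8 km)
C→D: 922.2 km  (cumulative 1505.9 km)
D→E: 187.5 km  (cumulative 1693.4 km)
E→F: 1163.7 km  (cumulative 2857.1 km)
Total route length ≈ 2857 km.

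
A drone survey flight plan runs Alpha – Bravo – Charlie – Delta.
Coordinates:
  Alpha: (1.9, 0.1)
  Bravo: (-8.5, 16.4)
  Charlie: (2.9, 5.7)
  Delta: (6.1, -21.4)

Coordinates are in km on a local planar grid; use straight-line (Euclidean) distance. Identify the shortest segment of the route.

Leg distances:
Alpha→Bravo: 19.3 km
Bravo→Charlie: 15.6 km
Charlie→Delta: 27.3 km
The shortest leg is Bravo–Charlie at 15.6 km.

Bravo–Charlie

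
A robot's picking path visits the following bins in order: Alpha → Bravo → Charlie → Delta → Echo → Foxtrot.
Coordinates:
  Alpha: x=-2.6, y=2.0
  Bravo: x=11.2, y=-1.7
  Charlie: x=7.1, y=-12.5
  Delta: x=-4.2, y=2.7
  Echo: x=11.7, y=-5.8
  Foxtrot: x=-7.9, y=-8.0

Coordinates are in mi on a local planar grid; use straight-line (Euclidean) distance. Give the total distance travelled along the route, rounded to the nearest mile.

Leg distances:
Alpha→Bravo: 14.3 mi  (cumulative 14.3 mi)
Bravo→Charlie: 11.6 mi  (cumulative 25.8 mi)
Charlie→Delta: 18.9 mi  (cumulative 44.8 mi)
Delta→Echo: 18.0 mi  (cumulative 62.8 mi)
Echo→Foxtrot: 19.7 mi  (cumulative 82.5 mi)
Total route length ≈ 83 mi.

83 mi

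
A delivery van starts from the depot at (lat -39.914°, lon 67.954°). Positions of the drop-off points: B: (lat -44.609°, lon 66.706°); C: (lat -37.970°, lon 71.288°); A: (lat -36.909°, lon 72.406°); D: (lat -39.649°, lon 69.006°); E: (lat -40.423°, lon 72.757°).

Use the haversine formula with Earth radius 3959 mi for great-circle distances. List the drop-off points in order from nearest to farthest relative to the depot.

Distances from the depot:
D (lat -39.649°, lon 69.006°): 58.8 mi
C (lat -37.970°, lon 71.288°): 223.9 mi
E (lat -40.423°, lon 72.757°): 256.0 mi
A (lat -36.909°, lon 72.406°): 318.1 mi
B (lat -44.609°, lon 66.706°): 330.6 mi

D, C, E, A, B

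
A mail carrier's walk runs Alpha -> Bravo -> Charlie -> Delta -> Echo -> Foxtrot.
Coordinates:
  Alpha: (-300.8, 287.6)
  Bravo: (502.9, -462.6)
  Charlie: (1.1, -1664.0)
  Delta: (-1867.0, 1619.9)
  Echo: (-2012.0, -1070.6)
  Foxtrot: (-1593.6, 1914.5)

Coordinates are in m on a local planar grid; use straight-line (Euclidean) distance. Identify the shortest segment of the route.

Alpha–Bravo

Leg distances:
Alpha→Bravo: 1099.4 m
Bravo→Charlie: 1302.0 m
Charlie→Delta: 3778.1 m
Delta→Echo: 2694.4 m
Echo→Foxtrot: 3014.3 m
The shortest leg is Alpha–Bravo at 1099.4 m.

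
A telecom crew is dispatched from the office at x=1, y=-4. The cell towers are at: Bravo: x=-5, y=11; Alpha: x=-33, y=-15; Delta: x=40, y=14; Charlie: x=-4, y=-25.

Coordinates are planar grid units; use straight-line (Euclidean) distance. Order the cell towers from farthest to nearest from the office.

Distance from the office at x=1, y=-4 to each:
Delta x=40, y=14: 43.0
Alpha x=-33, y=-15: 35.7
Charlie x=-4, y=-25: 21.6
Bravo x=-5, y=11: 16.2

Delta, Alpha, Charlie, Bravo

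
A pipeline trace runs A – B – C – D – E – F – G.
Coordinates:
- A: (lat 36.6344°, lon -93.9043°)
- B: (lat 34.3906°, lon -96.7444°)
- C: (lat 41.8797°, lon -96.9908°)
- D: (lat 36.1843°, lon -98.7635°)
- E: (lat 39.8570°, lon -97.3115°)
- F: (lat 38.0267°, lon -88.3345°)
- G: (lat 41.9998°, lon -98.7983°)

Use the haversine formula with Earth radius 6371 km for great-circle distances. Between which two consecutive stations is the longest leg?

Leg distances:
A→B: 358.2 km
B→C: 833.0 km
C→D: 651.5 km
D→E: 427.7 km
E→F: 802.2 km
F→G: 993.7 km
The longest leg is F–G at 993.7 km.

F–G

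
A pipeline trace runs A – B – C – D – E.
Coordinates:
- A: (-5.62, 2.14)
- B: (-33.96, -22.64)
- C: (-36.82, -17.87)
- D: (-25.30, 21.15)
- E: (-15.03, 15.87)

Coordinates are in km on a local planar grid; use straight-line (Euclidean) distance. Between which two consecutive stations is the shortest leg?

Leg distances:
A→B: 37.6 km
B→C: 5.6 km
C→D: 40.7 km
D→E: 11.5 km
The shortest leg is B–C at 5.6 km.

B–C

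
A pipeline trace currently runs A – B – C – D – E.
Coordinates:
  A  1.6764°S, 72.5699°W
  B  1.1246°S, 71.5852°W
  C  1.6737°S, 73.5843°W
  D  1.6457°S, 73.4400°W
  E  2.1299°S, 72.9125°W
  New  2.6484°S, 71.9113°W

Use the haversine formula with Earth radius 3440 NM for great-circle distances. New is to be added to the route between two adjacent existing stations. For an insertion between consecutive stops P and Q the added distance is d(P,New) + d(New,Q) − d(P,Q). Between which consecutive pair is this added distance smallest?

between B and C

Added distance for inserting New between each consecutive pair:
A–B: 96.3 NM
B–C: 85.3 NM
C–D: 217.1 NM
D–E: 134.4 NM
Smallest added distance is 85.3 NM, inserting between B and C.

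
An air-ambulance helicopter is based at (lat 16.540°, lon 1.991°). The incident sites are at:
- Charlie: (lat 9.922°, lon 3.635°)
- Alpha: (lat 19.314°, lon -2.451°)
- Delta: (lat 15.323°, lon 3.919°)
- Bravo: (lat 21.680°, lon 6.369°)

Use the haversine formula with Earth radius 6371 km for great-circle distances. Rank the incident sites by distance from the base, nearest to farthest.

Distance from the base at (lat 16.540°, lon 1.991°) to each:
Delta (lat 15.323°, lon 3.919°): 246.6 km
Alpha (lat 19.314°, lon -2.451°): 562.1 km
Bravo (lat 21.680°, lon 6.369°): 733.5 km
Charlie (lat 9.922°, lon 3.635°): 757.1 km

Delta, Alpha, Bravo, Charlie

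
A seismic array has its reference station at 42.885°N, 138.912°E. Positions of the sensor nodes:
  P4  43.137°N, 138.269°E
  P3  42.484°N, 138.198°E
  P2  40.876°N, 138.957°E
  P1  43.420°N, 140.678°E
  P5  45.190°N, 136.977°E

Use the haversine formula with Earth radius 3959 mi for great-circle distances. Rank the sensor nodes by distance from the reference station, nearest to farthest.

Distance from the reference station at 42.885°N, 138.912°E to each:
P4 43.137°N, 138.269°E: 36.9 mi
P3 42.484°N, 138.198°E: 45.6 mi
P1 43.420°N, 140.678°E: 96.4 mi
P2 40.876°N, 138.957°E: 138.8 mi
P5 45.190°N, 136.977°E: 186.0 mi

P4, P3, P1, P2, P5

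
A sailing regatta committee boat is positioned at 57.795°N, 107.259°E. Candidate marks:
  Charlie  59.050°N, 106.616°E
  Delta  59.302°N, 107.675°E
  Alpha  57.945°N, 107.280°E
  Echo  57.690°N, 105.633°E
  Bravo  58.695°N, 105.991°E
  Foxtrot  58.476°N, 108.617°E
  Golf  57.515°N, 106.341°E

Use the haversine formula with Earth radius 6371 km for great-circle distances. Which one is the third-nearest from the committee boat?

Distance to each, sorted:
Alpha: 16.7 km
Golf: 62.9 km
Echo: 97.2 km
Foxtrot: 109.9 km
Bravo: 124.6 km
Charlie: 144.5 km
Delta: 169.3 km
The third-nearest is Echo at 97.2 km.

Echo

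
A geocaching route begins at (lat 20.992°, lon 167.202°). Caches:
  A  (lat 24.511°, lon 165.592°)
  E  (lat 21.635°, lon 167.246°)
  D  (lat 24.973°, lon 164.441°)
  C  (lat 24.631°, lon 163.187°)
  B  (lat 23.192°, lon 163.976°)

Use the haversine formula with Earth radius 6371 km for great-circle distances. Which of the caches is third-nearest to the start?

A

Distances from the start ((lat 20.992°, lon 167.202°)):
E: 71.6 km
B: 412.7 km
A: 424.7 km
D: 525.2 km
C: 577.1 km
The third-nearest is A at 424.7 km.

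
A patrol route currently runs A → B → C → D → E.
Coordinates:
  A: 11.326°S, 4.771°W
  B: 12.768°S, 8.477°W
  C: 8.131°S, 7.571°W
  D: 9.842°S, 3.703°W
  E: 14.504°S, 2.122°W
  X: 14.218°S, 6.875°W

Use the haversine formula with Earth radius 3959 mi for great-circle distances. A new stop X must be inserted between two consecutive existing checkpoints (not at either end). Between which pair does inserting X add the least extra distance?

between A and B

Added distance for inserting X between each consecutive pair:
A–B: 122.5 mi
B–C: 244.0 mi
C–D: 504.6 mi
D–E: 350.0 mi
Smallest added distance is 122.5 mi, inserting between A and B.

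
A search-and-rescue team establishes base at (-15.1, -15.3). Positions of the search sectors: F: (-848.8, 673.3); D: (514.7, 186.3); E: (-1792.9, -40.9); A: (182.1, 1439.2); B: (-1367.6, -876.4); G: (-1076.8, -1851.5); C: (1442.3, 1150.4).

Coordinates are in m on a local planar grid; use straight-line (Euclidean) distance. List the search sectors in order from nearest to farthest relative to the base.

Computing each straight-line distance from (-15.1, -15.3):
D (514.7, 186.3): 566.9 m
F (-848.8, 673.3): 1081.3 m
A (182.1, 1439.2): 1467.8 m
B (-1367.6, -876.4): 1603.4 m
E (-1792.9, -40.9): 1778.0 m
C (1442.3, 1150.4): 1866.2 m
G (-1076.8, -1851.5): 2121.0 m

D, F, A, B, E, C, G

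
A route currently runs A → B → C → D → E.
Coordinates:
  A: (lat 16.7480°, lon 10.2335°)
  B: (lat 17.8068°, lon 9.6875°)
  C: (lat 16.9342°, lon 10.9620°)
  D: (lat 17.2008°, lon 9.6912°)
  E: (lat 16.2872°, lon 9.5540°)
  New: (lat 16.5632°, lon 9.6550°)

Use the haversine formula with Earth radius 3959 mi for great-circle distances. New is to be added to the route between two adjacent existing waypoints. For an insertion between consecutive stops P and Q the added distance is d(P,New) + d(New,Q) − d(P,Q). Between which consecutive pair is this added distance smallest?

Added distance for inserting New between each consecutive pair:
A–B: 44.8 mi
B–C: 72.7 mi
C–D: 48.4 mi
D–E: 0.6 mi
Smallest added distance is 0.6 mi, inserting between D and E.

between D and E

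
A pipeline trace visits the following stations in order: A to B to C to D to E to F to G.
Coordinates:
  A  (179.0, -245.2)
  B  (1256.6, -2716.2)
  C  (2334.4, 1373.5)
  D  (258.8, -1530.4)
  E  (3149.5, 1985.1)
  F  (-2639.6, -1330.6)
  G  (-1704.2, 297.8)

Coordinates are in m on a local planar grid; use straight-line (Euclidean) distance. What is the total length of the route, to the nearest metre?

23595 m

Leg distances:
A→B: 2695.7 m  (cumulative 2695.7 m)
B→C: 4229.3 m  (cumulative 6925.1 m)
C→D: 3569.4 m  (cumulative 10494.5 m)
D→E: 4551.4 m  (cumulative 15045.9 m)
E→F: 6671.4 m  (cumulative 21717.3 m)
F→G: 1877.9 m  (cumulative 23595.2 m)
Total route length ≈ 23595 m.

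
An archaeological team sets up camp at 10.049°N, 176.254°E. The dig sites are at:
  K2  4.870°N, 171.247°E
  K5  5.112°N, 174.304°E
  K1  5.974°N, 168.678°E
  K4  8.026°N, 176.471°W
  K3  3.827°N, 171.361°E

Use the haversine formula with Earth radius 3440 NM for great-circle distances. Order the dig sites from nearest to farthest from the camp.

Distance from the camp at 10.049°N, 176.254°E to each:
K5 5.112°N, 174.304°E: 318.3 NM
K2 4.870°N, 171.247°E: 430.7 NM
K4 8.026°N, 176.471°W: 448.1 NM
K3 3.827°N, 171.361°E: 473.8 NM
K1 5.974°N, 168.678°E: 512.5 NM

K5, K2, K4, K3, K1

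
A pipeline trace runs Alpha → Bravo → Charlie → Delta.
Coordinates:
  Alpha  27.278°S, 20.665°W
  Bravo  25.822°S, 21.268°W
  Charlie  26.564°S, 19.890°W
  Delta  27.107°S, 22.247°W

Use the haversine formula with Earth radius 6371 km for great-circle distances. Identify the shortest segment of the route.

Leg distances:
Alpha→Bravo: 172.7 km
Bravo→Charlie: 160.3 km
Charlie→Delta: 241.5 km
The shortest leg is Bravo–Charlie at 160.3 km.

Bravo–Charlie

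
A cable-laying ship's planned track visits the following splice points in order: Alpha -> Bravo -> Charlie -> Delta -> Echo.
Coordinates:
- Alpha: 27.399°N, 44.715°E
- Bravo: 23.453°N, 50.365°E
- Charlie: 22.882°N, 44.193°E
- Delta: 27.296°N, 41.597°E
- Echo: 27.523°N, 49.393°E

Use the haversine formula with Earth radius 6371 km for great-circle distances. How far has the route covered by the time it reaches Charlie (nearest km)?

Leg distances:
Alpha→Bravo: 717.1 km  (cumulative 717.1 km)
Bravo→Charlie: 634.1 km  (cumulative 1351.2 km)
Cumulative distance at Charlie ≈ 1351 km.

1351 km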